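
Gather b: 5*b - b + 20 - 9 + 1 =4*b + 12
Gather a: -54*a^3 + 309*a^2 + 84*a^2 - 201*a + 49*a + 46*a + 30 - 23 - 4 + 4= -54*a^3 + 393*a^2 - 106*a + 7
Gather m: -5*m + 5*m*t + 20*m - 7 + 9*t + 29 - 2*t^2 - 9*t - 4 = m*(5*t + 15) - 2*t^2 + 18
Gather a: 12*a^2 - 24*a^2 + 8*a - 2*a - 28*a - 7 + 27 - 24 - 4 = -12*a^2 - 22*a - 8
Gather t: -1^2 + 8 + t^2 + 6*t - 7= t^2 + 6*t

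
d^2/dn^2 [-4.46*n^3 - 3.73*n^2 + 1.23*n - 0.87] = -26.76*n - 7.46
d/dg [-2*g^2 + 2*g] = 2 - 4*g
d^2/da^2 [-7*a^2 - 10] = -14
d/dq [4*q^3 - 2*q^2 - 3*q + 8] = 12*q^2 - 4*q - 3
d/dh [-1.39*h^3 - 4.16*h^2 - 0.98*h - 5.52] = -4.17*h^2 - 8.32*h - 0.98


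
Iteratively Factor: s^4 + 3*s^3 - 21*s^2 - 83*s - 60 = (s + 4)*(s^3 - s^2 - 17*s - 15) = (s - 5)*(s + 4)*(s^2 + 4*s + 3) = (s - 5)*(s + 3)*(s + 4)*(s + 1)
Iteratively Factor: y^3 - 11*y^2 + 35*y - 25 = (y - 5)*(y^2 - 6*y + 5) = (y - 5)^2*(y - 1)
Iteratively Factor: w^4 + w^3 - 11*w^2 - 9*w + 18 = (w + 3)*(w^3 - 2*w^2 - 5*w + 6) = (w - 1)*(w + 3)*(w^2 - w - 6) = (w - 1)*(w + 2)*(w + 3)*(w - 3)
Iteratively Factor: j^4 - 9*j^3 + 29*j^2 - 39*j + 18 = (j - 3)*(j^3 - 6*j^2 + 11*j - 6) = (j - 3)^2*(j^2 - 3*j + 2) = (j - 3)^2*(j - 2)*(j - 1)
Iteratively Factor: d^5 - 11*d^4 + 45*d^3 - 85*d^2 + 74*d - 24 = (d - 3)*(d^4 - 8*d^3 + 21*d^2 - 22*d + 8) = (d - 3)*(d - 2)*(d^3 - 6*d^2 + 9*d - 4) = (d - 3)*(d - 2)*(d - 1)*(d^2 - 5*d + 4) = (d - 4)*(d - 3)*(d - 2)*(d - 1)*(d - 1)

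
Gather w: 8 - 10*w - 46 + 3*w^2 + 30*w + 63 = 3*w^2 + 20*w + 25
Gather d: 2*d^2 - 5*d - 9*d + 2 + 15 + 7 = 2*d^2 - 14*d + 24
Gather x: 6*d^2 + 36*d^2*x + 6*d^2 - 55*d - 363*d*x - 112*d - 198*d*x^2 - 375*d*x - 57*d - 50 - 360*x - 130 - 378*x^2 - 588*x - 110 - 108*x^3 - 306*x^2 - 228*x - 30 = 12*d^2 - 224*d - 108*x^3 + x^2*(-198*d - 684) + x*(36*d^2 - 738*d - 1176) - 320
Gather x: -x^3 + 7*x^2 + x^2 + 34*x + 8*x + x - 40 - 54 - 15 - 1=-x^3 + 8*x^2 + 43*x - 110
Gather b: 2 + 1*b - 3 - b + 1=0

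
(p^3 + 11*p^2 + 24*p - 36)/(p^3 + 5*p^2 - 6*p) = (p + 6)/p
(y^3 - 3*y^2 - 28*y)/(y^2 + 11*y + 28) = y*(y - 7)/(y + 7)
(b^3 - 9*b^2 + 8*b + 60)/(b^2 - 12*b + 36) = (b^2 - 3*b - 10)/(b - 6)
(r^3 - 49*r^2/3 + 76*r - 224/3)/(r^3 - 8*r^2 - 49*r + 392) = (r - 4/3)/(r + 7)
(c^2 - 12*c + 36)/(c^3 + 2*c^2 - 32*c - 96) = (c - 6)/(c^2 + 8*c + 16)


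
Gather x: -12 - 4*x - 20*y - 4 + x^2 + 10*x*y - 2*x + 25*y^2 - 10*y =x^2 + x*(10*y - 6) + 25*y^2 - 30*y - 16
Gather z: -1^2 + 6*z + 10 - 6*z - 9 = 0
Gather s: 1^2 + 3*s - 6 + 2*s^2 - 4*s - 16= 2*s^2 - s - 21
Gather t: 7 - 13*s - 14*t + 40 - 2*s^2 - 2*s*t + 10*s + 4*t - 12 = -2*s^2 - 3*s + t*(-2*s - 10) + 35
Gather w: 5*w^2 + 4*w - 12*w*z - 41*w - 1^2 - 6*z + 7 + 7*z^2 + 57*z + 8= 5*w^2 + w*(-12*z - 37) + 7*z^2 + 51*z + 14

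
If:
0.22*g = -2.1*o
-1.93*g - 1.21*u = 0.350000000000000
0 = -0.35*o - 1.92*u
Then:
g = -0.18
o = 0.02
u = -0.00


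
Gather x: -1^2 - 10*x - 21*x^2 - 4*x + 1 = -21*x^2 - 14*x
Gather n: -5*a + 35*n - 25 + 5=-5*a + 35*n - 20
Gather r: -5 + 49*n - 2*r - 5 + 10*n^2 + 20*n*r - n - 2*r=10*n^2 + 48*n + r*(20*n - 4) - 10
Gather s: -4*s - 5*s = -9*s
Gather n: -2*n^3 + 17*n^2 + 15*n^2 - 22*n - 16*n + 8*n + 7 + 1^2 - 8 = -2*n^3 + 32*n^2 - 30*n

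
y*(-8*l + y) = -8*l*y + y^2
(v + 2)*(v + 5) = v^2 + 7*v + 10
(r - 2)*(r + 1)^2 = r^3 - 3*r - 2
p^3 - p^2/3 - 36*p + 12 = (p - 6)*(p - 1/3)*(p + 6)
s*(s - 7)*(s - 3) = s^3 - 10*s^2 + 21*s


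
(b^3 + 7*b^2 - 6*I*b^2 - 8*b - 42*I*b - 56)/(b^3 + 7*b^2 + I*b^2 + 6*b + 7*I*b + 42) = (b - 4*I)/(b + 3*I)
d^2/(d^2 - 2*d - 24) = d^2/(d^2 - 2*d - 24)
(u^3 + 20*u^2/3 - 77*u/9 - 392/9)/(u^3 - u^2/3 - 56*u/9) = (u + 7)/u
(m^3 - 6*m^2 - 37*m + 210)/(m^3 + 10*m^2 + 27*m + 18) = (m^2 - 12*m + 35)/(m^2 + 4*m + 3)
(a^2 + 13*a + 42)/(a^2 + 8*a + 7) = (a + 6)/(a + 1)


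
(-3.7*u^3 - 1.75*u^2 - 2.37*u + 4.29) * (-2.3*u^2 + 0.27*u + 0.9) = 8.51*u^5 + 3.026*u^4 + 1.6485*u^3 - 12.0819*u^2 - 0.9747*u + 3.861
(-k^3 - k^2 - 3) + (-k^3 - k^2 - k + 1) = -2*k^3 - 2*k^2 - k - 2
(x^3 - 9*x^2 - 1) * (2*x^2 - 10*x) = 2*x^5 - 28*x^4 + 90*x^3 - 2*x^2 + 10*x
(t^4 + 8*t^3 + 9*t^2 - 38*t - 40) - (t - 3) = t^4 + 8*t^3 + 9*t^2 - 39*t - 37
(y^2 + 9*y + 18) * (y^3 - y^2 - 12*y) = y^5 + 8*y^4 - 3*y^3 - 126*y^2 - 216*y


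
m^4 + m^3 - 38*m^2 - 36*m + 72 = (m - 6)*(m - 1)*(m + 2)*(m + 6)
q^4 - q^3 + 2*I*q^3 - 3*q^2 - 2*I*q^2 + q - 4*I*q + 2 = (q - 2)*(q + 1)*(q + I)^2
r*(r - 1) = r^2 - r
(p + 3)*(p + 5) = p^2 + 8*p + 15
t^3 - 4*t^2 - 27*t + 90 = (t - 6)*(t - 3)*(t + 5)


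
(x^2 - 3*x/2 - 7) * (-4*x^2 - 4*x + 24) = -4*x^4 + 2*x^3 + 58*x^2 - 8*x - 168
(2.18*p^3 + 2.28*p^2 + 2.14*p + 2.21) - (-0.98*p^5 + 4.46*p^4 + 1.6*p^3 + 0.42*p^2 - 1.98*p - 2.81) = 0.98*p^5 - 4.46*p^4 + 0.58*p^3 + 1.86*p^2 + 4.12*p + 5.02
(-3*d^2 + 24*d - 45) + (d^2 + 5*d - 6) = -2*d^2 + 29*d - 51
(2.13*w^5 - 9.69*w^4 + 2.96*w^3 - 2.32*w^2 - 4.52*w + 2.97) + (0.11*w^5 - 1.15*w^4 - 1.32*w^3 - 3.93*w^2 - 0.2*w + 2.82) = 2.24*w^5 - 10.84*w^4 + 1.64*w^3 - 6.25*w^2 - 4.72*w + 5.79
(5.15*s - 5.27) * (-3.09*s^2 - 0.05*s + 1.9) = -15.9135*s^3 + 16.0268*s^2 + 10.0485*s - 10.013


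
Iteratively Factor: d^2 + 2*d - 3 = (d + 3)*(d - 1)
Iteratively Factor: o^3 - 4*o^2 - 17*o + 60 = (o - 5)*(o^2 + o - 12) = (o - 5)*(o + 4)*(o - 3)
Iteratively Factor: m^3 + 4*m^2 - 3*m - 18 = (m + 3)*(m^2 + m - 6) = (m - 2)*(m + 3)*(m + 3)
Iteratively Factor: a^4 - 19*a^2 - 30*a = (a + 3)*(a^3 - 3*a^2 - 10*a) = (a + 2)*(a + 3)*(a^2 - 5*a) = (a - 5)*(a + 2)*(a + 3)*(a)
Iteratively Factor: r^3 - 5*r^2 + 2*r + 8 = (r + 1)*(r^2 - 6*r + 8) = (r - 2)*(r + 1)*(r - 4)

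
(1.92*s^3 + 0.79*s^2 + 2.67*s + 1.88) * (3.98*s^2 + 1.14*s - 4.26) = 7.6416*s^5 + 5.333*s^4 + 3.348*s^3 + 7.1608*s^2 - 9.231*s - 8.0088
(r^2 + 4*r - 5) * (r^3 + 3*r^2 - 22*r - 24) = r^5 + 7*r^4 - 15*r^3 - 127*r^2 + 14*r + 120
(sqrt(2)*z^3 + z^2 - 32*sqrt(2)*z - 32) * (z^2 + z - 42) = sqrt(2)*z^5 + z^4 + sqrt(2)*z^4 - 74*sqrt(2)*z^3 + z^3 - 74*z^2 - 32*sqrt(2)*z^2 - 32*z + 1344*sqrt(2)*z + 1344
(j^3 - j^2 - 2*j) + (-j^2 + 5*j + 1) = j^3 - 2*j^2 + 3*j + 1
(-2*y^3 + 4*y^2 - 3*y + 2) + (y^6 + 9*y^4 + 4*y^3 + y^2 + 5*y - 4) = y^6 + 9*y^4 + 2*y^3 + 5*y^2 + 2*y - 2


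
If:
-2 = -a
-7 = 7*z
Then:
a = 2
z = -1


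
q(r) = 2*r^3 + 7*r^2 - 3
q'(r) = 6*r^2 + 14*r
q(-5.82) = -160.17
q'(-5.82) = 121.75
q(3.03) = 116.90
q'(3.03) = 97.51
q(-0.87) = 0.98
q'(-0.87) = -7.64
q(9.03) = 2040.41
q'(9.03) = 615.67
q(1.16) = 9.54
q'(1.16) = 24.31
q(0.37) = -1.94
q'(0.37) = 6.00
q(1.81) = 31.79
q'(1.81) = 45.00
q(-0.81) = 0.53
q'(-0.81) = -7.40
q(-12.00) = -2451.00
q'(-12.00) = 696.00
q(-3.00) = 6.00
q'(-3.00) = 12.00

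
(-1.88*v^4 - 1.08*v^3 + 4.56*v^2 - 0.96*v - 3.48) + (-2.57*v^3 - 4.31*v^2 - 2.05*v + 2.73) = -1.88*v^4 - 3.65*v^3 + 0.25*v^2 - 3.01*v - 0.75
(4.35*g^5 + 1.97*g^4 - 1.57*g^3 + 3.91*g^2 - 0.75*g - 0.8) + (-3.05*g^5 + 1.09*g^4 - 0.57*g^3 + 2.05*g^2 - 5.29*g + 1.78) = 1.3*g^5 + 3.06*g^4 - 2.14*g^3 + 5.96*g^2 - 6.04*g + 0.98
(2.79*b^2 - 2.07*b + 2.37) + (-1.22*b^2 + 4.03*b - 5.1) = 1.57*b^2 + 1.96*b - 2.73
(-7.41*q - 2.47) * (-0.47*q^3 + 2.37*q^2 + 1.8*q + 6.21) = 3.4827*q^4 - 16.4008*q^3 - 19.1919*q^2 - 50.4621*q - 15.3387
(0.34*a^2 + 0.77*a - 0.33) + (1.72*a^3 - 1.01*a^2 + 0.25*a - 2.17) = 1.72*a^3 - 0.67*a^2 + 1.02*a - 2.5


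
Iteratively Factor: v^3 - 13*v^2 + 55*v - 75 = (v - 5)*(v^2 - 8*v + 15) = (v - 5)^2*(v - 3)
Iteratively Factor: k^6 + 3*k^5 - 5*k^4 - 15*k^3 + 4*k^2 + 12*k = (k + 1)*(k^5 + 2*k^4 - 7*k^3 - 8*k^2 + 12*k) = (k - 1)*(k + 1)*(k^4 + 3*k^3 - 4*k^2 - 12*k) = (k - 1)*(k + 1)*(k + 3)*(k^3 - 4*k) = (k - 2)*(k - 1)*(k + 1)*(k + 3)*(k^2 + 2*k) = k*(k - 2)*(k - 1)*(k + 1)*(k + 3)*(k + 2)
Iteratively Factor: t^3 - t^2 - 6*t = (t + 2)*(t^2 - 3*t) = t*(t + 2)*(t - 3)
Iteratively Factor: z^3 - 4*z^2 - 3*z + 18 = (z - 3)*(z^2 - z - 6) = (z - 3)^2*(z + 2)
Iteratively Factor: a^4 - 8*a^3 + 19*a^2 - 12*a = (a - 4)*(a^3 - 4*a^2 + 3*a) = (a - 4)*(a - 3)*(a^2 - a) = a*(a - 4)*(a - 3)*(a - 1)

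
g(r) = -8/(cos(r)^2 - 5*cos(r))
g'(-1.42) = -70.03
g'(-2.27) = -2.92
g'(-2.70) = -0.82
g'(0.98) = 4.22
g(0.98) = 3.23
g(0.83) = 2.74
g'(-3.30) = 0.25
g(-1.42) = 10.98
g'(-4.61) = 152.29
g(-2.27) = -2.20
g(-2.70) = -1.50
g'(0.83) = 2.53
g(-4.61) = -15.34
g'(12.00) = -1.16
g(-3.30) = -1.35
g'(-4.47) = 26.90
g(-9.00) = -1.49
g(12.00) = 2.28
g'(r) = -8*(2*sin(r)*cos(r) - 5*sin(r))/(cos(r)^2 - 5*cos(r))^2 = 8*(5 - 2*cos(r))*sin(r)/((cos(r) - 5)^2*cos(r)^2)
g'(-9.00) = -0.78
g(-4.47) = -6.36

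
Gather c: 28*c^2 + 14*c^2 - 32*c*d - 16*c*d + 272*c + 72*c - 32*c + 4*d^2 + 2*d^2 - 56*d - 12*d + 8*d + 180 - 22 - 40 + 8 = 42*c^2 + c*(312 - 48*d) + 6*d^2 - 60*d + 126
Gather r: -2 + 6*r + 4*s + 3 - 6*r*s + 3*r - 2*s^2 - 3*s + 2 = r*(9 - 6*s) - 2*s^2 + s + 3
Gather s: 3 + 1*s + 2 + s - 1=2*s + 4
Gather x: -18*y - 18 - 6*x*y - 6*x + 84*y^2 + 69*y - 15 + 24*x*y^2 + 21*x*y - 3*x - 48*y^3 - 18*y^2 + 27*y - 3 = x*(24*y^2 + 15*y - 9) - 48*y^3 + 66*y^2 + 78*y - 36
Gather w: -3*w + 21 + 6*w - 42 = 3*w - 21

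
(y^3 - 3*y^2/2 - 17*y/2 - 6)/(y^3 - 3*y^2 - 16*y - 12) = (y^2 - 5*y/2 - 6)/(y^2 - 4*y - 12)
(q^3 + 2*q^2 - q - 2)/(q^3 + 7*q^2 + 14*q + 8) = (q - 1)/(q + 4)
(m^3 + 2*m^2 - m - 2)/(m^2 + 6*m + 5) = (m^2 + m - 2)/(m + 5)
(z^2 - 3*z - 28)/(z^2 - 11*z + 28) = (z + 4)/(z - 4)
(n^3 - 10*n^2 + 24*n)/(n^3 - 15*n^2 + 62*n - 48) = n*(n - 4)/(n^2 - 9*n + 8)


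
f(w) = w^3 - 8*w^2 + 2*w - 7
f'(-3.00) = 77.00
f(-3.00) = -112.00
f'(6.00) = 14.00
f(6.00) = -67.00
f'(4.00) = -14.00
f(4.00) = -63.00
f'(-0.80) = 16.72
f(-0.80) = -14.23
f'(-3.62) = 99.23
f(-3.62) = -166.51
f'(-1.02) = 21.44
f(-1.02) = -18.42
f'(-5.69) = 190.17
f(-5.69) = -461.61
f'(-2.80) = 70.32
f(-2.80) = -97.27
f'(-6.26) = 219.72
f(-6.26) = -578.34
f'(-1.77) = 39.72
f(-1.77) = -41.15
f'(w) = 3*w^2 - 16*w + 2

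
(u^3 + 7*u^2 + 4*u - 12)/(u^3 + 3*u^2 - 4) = (u + 6)/(u + 2)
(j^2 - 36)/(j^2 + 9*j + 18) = (j - 6)/(j + 3)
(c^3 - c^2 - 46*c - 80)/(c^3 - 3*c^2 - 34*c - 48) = (c + 5)/(c + 3)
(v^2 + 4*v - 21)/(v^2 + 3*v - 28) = (v - 3)/(v - 4)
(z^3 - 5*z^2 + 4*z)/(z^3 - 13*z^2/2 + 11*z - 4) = 2*z*(z - 1)/(2*z^2 - 5*z + 2)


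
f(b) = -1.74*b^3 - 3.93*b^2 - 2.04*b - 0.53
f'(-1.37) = -1.07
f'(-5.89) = -136.84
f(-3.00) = 17.20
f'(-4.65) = -78.36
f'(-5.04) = -95.02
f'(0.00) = -2.04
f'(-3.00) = -25.44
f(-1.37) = -0.64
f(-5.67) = 201.87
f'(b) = -5.22*b^2 - 7.86*b - 2.04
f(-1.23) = -0.73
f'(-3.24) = -31.37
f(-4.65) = 98.93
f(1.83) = -28.09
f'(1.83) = -33.91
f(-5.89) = 230.69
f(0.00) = -0.53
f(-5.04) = 132.69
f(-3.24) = 24.01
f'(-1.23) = -0.27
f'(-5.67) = -125.29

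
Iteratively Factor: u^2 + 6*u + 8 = (u + 4)*(u + 2)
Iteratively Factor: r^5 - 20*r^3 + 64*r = (r - 2)*(r^4 + 2*r^3 - 16*r^2 - 32*r) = (r - 2)*(r + 2)*(r^3 - 16*r) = r*(r - 2)*(r + 2)*(r^2 - 16) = r*(r - 4)*(r - 2)*(r + 2)*(r + 4)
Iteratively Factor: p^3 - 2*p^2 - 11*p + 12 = (p - 1)*(p^2 - p - 12) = (p - 4)*(p - 1)*(p + 3)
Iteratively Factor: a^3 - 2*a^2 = (a - 2)*(a^2) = a*(a - 2)*(a)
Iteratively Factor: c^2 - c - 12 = (c + 3)*(c - 4)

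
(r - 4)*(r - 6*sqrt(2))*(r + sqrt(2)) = r^3 - 5*sqrt(2)*r^2 - 4*r^2 - 12*r + 20*sqrt(2)*r + 48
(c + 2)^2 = c^2 + 4*c + 4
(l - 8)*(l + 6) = l^2 - 2*l - 48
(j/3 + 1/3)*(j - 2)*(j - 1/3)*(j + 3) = j^4/3 + 5*j^3/9 - 17*j^2/9 - 13*j/9 + 2/3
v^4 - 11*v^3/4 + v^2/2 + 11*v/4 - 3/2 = (v - 2)*(v - 1)*(v - 3/4)*(v + 1)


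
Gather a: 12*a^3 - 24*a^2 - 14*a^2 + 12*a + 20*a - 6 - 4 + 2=12*a^3 - 38*a^2 + 32*a - 8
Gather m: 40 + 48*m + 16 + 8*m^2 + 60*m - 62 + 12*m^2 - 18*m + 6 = 20*m^2 + 90*m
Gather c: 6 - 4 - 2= 0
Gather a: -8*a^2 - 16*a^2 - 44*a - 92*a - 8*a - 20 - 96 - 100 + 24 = -24*a^2 - 144*a - 192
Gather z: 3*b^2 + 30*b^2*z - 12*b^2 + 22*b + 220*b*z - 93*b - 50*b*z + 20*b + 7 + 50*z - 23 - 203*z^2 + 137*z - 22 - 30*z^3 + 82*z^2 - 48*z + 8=-9*b^2 - 51*b - 30*z^3 - 121*z^2 + z*(30*b^2 + 170*b + 139) - 30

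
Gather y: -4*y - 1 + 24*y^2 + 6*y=24*y^2 + 2*y - 1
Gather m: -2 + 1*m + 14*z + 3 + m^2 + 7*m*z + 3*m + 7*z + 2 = m^2 + m*(7*z + 4) + 21*z + 3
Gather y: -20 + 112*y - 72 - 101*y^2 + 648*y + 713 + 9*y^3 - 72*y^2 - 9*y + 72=9*y^3 - 173*y^2 + 751*y + 693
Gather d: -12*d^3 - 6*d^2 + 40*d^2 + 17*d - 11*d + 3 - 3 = -12*d^3 + 34*d^2 + 6*d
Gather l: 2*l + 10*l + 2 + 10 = 12*l + 12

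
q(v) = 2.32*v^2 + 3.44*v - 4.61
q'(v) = 4.64*v + 3.44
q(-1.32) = -5.11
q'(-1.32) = -2.68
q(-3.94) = 17.85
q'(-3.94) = -14.84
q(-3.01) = 6.06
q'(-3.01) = -10.53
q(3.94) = 44.96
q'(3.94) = 21.72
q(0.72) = -0.93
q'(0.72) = 6.78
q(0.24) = -3.65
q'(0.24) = 4.55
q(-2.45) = 0.89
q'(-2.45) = -7.93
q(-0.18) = -5.15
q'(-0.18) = 2.60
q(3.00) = 26.59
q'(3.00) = 17.36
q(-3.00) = 5.95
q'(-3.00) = -10.48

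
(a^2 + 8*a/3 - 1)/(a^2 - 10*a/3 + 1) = (a + 3)/(a - 3)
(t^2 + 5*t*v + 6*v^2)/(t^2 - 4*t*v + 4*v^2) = (t^2 + 5*t*v + 6*v^2)/(t^2 - 4*t*v + 4*v^2)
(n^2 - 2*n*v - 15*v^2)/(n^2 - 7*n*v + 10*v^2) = (-n - 3*v)/(-n + 2*v)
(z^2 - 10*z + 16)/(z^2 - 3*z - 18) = (-z^2 + 10*z - 16)/(-z^2 + 3*z + 18)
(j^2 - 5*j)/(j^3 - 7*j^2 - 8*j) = (5 - j)/(-j^2 + 7*j + 8)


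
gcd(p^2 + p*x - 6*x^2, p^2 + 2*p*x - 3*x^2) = p + 3*x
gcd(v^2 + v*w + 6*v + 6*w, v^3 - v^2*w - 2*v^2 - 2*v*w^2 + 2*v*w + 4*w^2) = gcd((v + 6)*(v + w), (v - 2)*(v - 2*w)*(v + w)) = v + w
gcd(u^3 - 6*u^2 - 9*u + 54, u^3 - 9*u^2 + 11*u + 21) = u - 3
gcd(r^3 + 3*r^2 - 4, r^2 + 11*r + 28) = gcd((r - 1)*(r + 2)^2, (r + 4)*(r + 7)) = 1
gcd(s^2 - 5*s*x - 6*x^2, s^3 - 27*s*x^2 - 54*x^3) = -s + 6*x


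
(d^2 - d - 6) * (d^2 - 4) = d^4 - d^3 - 10*d^2 + 4*d + 24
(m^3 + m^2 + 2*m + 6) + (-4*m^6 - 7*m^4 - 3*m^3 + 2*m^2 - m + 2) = -4*m^6 - 7*m^4 - 2*m^3 + 3*m^2 + m + 8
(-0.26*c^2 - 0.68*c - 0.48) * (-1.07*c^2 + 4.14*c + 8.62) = 0.2782*c^4 - 0.3488*c^3 - 4.5428*c^2 - 7.8488*c - 4.1376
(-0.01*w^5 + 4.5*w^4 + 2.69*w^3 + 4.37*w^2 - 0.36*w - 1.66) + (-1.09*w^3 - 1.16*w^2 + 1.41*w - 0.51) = -0.01*w^5 + 4.5*w^4 + 1.6*w^3 + 3.21*w^2 + 1.05*w - 2.17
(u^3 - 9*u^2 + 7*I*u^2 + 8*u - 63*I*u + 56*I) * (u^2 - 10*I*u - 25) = u^5 - 9*u^4 - 3*I*u^4 + 53*u^3 + 27*I*u^3 - 405*u^2 - 199*I*u^2 + 360*u + 1575*I*u - 1400*I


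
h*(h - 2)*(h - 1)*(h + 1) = h^4 - 2*h^3 - h^2 + 2*h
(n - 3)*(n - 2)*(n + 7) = n^3 + 2*n^2 - 29*n + 42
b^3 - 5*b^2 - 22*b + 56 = (b - 7)*(b - 2)*(b + 4)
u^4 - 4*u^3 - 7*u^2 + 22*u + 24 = (u - 4)*(u - 3)*(u + 1)*(u + 2)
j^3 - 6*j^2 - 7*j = j*(j - 7)*(j + 1)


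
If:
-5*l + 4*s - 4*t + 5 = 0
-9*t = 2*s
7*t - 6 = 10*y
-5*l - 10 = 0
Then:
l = -2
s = -135/44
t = 15/22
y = -27/220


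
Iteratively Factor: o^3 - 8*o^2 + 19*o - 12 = (o - 4)*(o^2 - 4*o + 3) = (o - 4)*(o - 1)*(o - 3)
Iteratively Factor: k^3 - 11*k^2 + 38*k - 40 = (k - 5)*(k^2 - 6*k + 8) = (k - 5)*(k - 2)*(k - 4)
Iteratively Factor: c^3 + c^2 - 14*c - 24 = (c + 2)*(c^2 - c - 12) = (c + 2)*(c + 3)*(c - 4)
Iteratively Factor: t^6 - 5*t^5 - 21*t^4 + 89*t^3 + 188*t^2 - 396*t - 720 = (t - 4)*(t^5 - t^4 - 25*t^3 - 11*t^2 + 144*t + 180) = (t - 4)*(t - 3)*(t^4 + 2*t^3 - 19*t^2 - 68*t - 60) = (t - 4)*(t - 3)*(t + 3)*(t^3 - t^2 - 16*t - 20) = (t - 4)*(t - 3)*(t + 2)*(t + 3)*(t^2 - 3*t - 10) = (t - 5)*(t - 4)*(t - 3)*(t + 2)*(t + 3)*(t + 2)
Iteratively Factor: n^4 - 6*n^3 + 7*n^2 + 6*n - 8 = (n - 2)*(n^3 - 4*n^2 - n + 4) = (n - 2)*(n - 1)*(n^2 - 3*n - 4) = (n - 4)*(n - 2)*(n - 1)*(n + 1)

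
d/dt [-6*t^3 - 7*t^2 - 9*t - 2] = -18*t^2 - 14*t - 9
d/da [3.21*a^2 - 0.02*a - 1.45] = 6.42*a - 0.02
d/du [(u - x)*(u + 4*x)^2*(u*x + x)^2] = x^2*(u + 1)*(u + 4*x)*(2*(u + 1)*(u - x) + (u + 1)*(u + 4*x) + 2*(u - x)*(u + 4*x))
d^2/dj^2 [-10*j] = 0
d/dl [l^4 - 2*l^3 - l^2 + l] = 4*l^3 - 6*l^2 - 2*l + 1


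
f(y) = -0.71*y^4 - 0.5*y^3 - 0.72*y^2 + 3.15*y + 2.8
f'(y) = -2.84*y^3 - 1.5*y^2 - 1.44*y + 3.15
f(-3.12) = -66.13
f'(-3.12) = 79.30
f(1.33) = 2.32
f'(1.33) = -8.10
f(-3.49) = -101.04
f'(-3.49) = 110.63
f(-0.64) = 0.50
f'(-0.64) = 4.20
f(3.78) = -167.54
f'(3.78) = -177.11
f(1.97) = -8.31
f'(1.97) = -27.22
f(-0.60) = 0.67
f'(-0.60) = 4.09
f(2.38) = -23.30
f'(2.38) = -47.06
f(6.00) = -1032.38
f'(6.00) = -672.93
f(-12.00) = -13997.24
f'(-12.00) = 4711.95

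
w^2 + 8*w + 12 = (w + 2)*(w + 6)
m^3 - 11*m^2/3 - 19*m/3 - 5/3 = (m - 5)*(m + 1/3)*(m + 1)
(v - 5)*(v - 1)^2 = v^3 - 7*v^2 + 11*v - 5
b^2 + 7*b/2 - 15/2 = (b - 3/2)*(b + 5)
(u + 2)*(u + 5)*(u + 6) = u^3 + 13*u^2 + 52*u + 60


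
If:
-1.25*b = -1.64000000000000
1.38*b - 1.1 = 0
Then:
No Solution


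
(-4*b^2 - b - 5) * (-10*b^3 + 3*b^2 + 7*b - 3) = 40*b^5 - 2*b^4 + 19*b^3 - 10*b^2 - 32*b + 15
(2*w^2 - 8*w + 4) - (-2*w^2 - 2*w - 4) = 4*w^2 - 6*w + 8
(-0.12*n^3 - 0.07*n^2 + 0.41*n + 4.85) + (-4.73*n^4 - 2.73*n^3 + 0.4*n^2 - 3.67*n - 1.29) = -4.73*n^4 - 2.85*n^3 + 0.33*n^2 - 3.26*n + 3.56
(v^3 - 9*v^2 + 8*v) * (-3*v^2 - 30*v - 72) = -3*v^5 - 3*v^4 + 174*v^3 + 408*v^2 - 576*v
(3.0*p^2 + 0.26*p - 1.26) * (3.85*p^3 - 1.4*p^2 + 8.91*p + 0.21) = 11.55*p^5 - 3.199*p^4 + 21.515*p^3 + 4.7106*p^2 - 11.172*p - 0.2646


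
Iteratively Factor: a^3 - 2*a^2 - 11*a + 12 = (a - 4)*(a^2 + 2*a - 3) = (a - 4)*(a + 3)*(a - 1)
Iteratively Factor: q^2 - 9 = (q + 3)*(q - 3)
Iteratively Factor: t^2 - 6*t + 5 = (t - 1)*(t - 5)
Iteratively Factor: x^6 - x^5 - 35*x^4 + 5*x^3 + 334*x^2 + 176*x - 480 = (x + 4)*(x^5 - 5*x^4 - 15*x^3 + 65*x^2 + 74*x - 120) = (x - 4)*(x + 4)*(x^4 - x^3 - 19*x^2 - 11*x + 30) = (x - 5)*(x - 4)*(x + 4)*(x^3 + 4*x^2 + x - 6) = (x - 5)*(x - 4)*(x + 3)*(x + 4)*(x^2 + x - 2) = (x - 5)*(x - 4)*(x + 2)*(x + 3)*(x + 4)*(x - 1)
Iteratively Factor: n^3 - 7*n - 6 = (n - 3)*(n^2 + 3*n + 2) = (n - 3)*(n + 2)*(n + 1)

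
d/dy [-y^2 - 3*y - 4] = -2*y - 3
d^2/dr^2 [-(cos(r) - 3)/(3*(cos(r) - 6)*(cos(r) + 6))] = (-12*(1 - cos(r)^2)^2 + cos(r)^5 + 214*cos(r)^3 - 438*cos(r)^2 + 1080*cos(r) + 228)/(3*(cos(r) - 6)^3*(cos(r) + 6)^3)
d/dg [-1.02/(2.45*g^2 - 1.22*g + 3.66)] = (4.998*g - 1.2444)/(2.45*g^2 - 1.22*g + 3.66)^2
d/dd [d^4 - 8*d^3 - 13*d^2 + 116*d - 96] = 4*d^3 - 24*d^2 - 26*d + 116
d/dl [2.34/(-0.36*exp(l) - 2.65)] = 0.8424*exp(l)/(0.36*exp(l) + 2.65)^2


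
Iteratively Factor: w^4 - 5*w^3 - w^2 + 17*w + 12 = (w + 1)*(w^3 - 6*w^2 + 5*w + 12) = (w - 3)*(w + 1)*(w^2 - 3*w - 4) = (w - 3)*(w + 1)^2*(w - 4)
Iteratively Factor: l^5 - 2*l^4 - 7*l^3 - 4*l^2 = (l + 1)*(l^4 - 3*l^3 - 4*l^2) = (l + 1)^2*(l^3 - 4*l^2) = l*(l + 1)^2*(l^2 - 4*l) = l^2*(l + 1)^2*(l - 4)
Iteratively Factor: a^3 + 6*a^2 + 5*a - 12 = (a - 1)*(a^2 + 7*a + 12) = (a - 1)*(a + 3)*(a + 4)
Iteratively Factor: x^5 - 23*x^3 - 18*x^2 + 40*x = (x - 5)*(x^4 + 5*x^3 + 2*x^2 - 8*x) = (x - 5)*(x + 2)*(x^3 + 3*x^2 - 4*x) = (x - 5)*(x - 1)*(x + 2)*(x^2 + 4*x) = (x - 5)*(x - 1)*(x + 2)*(x + 4)*(x)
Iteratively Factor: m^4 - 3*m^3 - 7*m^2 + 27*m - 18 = (m - 3)*(m^3 - 7*m + 6) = (m - 3)*(m - 2)*(m^2 + 2*m - 3) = (m - 3)*(m - 2)*(m + 3)*(m - 1)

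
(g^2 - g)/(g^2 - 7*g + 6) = g/(g - 6)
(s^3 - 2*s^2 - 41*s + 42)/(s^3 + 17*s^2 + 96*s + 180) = (s^2 - 8*s + 7)/(s^2 + 11*s + 30)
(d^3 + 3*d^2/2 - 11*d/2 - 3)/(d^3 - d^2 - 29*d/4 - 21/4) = 2*(-2*d^3 - 3*d^2 + 11*d + 6)/(-4*d^3 + 4*d^2 + 29*d + 21)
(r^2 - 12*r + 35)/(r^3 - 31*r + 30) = (r - 7)/(r^2 + 5*r - 6)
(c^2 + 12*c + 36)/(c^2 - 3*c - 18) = (c^2 + 12*c + 36)/(c^2 - 3*c - 18)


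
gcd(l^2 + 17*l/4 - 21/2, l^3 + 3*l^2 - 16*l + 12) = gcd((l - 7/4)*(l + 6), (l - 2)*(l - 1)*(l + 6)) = l + 6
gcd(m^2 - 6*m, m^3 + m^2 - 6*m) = m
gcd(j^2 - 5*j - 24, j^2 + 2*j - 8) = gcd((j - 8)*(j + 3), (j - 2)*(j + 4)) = 1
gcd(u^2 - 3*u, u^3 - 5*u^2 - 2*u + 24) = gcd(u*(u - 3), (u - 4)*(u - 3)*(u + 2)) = u - 3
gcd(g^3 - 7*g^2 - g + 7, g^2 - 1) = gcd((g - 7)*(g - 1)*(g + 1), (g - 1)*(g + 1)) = g^2 - 1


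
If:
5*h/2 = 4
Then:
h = 8/5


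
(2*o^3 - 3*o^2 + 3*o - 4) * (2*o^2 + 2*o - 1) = 4*o^5 - 2*o^4 - 2*o^3 + o^2 - 11*o + 4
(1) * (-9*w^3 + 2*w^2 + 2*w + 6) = -9*w^3 + 2*w^2 + 2*w + 6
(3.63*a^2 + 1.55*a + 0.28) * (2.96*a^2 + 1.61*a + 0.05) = 10.7448*a^4 + 10.4323*a^3 + 3.5058*a^2 + 0.5283*a + 0.014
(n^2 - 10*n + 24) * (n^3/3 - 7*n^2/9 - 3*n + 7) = n^5/3 - 37*n^4/9 + 115*n^3/9 + 55*n^2/3 - 142*n + 168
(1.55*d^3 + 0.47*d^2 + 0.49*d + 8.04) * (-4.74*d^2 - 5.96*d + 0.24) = -7.347*d^5 - 11.4658*d^4 - 4.7518*d^3 - 40.9172*d^2 - 47.8008*d + 1.9296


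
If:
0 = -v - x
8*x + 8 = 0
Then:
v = 1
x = -1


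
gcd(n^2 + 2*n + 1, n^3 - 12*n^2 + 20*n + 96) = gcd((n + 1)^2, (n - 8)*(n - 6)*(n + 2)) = 1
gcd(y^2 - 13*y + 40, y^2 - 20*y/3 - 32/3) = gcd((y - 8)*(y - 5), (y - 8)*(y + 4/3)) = y - 8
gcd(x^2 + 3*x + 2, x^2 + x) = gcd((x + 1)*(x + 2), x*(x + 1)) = x + 1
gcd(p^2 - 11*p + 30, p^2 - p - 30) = p - 6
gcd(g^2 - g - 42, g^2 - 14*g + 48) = 1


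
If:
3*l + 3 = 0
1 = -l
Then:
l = -1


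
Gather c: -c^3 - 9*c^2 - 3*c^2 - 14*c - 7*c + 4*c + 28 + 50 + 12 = -c^3 - 12*c^2 - 17*c + 90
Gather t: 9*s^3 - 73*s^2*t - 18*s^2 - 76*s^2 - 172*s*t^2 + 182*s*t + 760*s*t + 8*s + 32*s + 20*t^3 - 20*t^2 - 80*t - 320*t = 9*s^3 - 94*s^2 + 40*s + 20*t^3 + t^2*(-172*s - 20) + t*(-73*s^2 + 942*s - 400)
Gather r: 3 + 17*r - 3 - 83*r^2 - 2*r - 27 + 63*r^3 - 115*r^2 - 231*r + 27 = 63*r^3 - 198*r^2 - 216*r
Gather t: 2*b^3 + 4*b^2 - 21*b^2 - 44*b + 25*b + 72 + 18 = 2*b^3 - 17*b^2 - 19*b + 90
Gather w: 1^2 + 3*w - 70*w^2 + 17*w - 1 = -70*w^2 + 20*w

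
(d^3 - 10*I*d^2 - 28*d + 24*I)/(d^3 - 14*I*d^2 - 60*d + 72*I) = (d - 2*I)/(d - 6*I)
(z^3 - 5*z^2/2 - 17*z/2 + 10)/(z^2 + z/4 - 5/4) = 2*(2*z^2 - 3*z - 20)/(4*z + 5)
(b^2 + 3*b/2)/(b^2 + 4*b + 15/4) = 2*b/(2*b + 5)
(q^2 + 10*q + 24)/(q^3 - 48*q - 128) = (q + 6)/(q^2 - 4*q - 32)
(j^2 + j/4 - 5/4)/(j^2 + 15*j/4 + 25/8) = 2*(j - 1)/(2*j + 5)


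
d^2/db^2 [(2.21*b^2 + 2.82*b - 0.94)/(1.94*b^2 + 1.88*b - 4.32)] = (5.10607999999999*b^3 + 89.902704*b^2 + 121.232928*b + 105.893056)/(7.301384*b^6 + 21.226704*b^5 - 28.206048*b^4 - 87.890752*b^3 + 62.809344*b^2 + 105.255936*b - 80.621568)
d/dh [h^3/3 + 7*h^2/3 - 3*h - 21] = h^2 + 14*h/3 - 3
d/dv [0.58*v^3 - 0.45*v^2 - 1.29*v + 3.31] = 1.74*v^2 - 0.9*v - 1.29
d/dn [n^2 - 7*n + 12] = 2*n - 7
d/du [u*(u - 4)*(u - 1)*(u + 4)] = 4*u^3 - 3*u^2 - 32*u + 16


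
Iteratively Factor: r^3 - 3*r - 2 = (r + 1)*(r^2 - r - 2) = (r - 2)*(r + 1)*(r + 1)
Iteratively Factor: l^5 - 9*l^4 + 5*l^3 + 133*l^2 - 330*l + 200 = (l + 4)*(l^4 - 13*l^3 + 57*l^2 - 95*l + 50) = (l - 1)*(l + 4)*(l^3 - 12*l^2 + 45*l - 50) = (l - 5)*(l - 1)*(l + 4)*(l^2 - 7*l + 10) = (l - 5)*(l - 2)*(l - 1)*(l + 4)*(l - 5)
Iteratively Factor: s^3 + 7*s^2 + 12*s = (s + 4)*(s^2 + 3*s) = (s + 3)*(s + 4)*(s)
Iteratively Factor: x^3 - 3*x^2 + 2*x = (x - 2)*(x^2 - x) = (x - 2)*(x - 1)*(x)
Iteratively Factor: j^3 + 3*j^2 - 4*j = (j - 1)*(j^2 + 4*j) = j*(j - 1)*(j + 4)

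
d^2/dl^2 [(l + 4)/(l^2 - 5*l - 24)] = 2*((1 - 3*l)*(-l^2 + 5*l + 24) - (l + 4)*(2*l - 5)^2)/(-l^2 + 5*l + 24)^3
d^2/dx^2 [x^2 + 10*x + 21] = 2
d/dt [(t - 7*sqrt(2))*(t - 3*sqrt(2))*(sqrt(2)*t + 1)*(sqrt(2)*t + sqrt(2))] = 8*t^3 - 57*sqrt(2)*t^2 + 6*t^2 - 38*sqrt(2)*t + 128*t + 42*sqrt(2) + 64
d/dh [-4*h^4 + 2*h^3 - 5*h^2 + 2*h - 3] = -16*h^3 + 6*h^2 - 10*h + 2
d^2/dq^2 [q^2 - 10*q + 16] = 2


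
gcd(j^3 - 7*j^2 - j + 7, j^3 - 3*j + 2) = j - 1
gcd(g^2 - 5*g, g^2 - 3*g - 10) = g - 5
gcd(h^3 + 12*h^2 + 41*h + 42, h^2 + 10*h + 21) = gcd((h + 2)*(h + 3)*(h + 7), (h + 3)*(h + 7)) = h^2 + 10*h + 21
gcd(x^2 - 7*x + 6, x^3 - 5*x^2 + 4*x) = x - 1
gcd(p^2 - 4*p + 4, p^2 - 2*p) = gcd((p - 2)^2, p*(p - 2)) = p - 2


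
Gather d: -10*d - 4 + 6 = 2 - 10*d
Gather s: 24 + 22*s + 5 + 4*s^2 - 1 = 4*s^2 + 22*s + 28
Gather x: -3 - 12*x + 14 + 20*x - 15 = 8*x - 4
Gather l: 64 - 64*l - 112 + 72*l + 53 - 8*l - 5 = 0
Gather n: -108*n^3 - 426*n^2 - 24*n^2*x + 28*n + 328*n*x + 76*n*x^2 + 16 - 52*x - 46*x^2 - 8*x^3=-108*n^3 + n^2*(-24*x - 426) + n*(76*x^2 + 328*x + 28) - 8*x^3 - 46*x^2 - 52*x + 16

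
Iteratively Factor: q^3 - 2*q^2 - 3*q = (q + 1)*(q^2 - 3*q) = q*(q + 1)*(q - 3)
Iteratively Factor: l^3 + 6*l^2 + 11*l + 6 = (l + 1)*(l^2 + 5*l + 6) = (l + 1)*(l + 3)*(l + 2)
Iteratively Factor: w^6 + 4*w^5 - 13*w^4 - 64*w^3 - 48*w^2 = (w)*(w^5 + 4*w^4 - 13*w^3 - 64*w^2 - 48*w) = w*(w + 1)*(w^4 + 3*w^3 - 16*w^2 - 48*w) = w*(w + 1)*(w + 4)*(w^3 - w^2 - 12*w) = w^2*(w + 1)*(w + 4)*(w^2 - w - 12) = w^2*(w - 4)*(w + 1)*(w + 4)*(w + 3)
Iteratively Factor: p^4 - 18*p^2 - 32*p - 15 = (p + 1)*(p^3 - p^2 - 17*p - 15) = (p + 1)*(p + 3)*(p^2 - 4*p - 5) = (p + 1)^2*(p + 3)*(p - 5)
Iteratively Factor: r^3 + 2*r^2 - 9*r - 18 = (r + 2)*(r^2 - 9) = (r + 2)*(r + 3)*(r - 3)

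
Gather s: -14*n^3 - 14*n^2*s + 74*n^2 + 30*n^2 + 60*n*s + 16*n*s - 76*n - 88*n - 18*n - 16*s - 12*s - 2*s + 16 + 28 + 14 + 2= -14*n^3 + 104*n^2 - 182*n + s*(-14*n^2 + 76*n - 30) + 60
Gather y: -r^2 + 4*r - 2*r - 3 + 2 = -r^2 + 2*r - 1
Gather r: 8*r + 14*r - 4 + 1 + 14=22*r + 11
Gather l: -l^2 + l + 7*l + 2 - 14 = -l^2 + 8*l - 12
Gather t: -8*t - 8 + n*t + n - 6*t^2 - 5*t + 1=n - 6*t^2 + t*(n - 13) - 7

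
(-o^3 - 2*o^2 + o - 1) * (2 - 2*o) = 2*o^4 + 2*o^3 - 6*o^2 + 4*o - 2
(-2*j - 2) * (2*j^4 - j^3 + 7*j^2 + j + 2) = -4*j^5 - 2*j^4 - 12*j^3 - 16*j^2 - 6*j - 4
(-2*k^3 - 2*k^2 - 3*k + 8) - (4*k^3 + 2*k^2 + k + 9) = -6*k^3 - 4*k^2 - 4*k - 1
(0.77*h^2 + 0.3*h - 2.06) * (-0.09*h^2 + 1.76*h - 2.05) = -0.0693*h^4 + 1.3282*h^3 - 0.8651*h^2 - 4.2406*h + 4.223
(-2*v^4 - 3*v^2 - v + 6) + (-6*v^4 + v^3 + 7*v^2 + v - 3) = -8*v^4 + v^3 + 4*v^2 + 3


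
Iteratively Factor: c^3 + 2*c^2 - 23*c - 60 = (c - 5)*(c^2 + 7*c + 12) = (c - 5)*(c + 4)*(c + 3)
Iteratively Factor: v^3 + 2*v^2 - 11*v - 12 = (v - 3)*(v^2 + 5*v + 4) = (v - 3)*(v + 4)*(v + 1)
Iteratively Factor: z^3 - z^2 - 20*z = (z)*(z^2 - z - 20) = z*(z - 5)*(z + 4)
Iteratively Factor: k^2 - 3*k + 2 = (k - 1)*(k - 2)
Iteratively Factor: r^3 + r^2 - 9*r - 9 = (r + 1)*(r^2 - 9) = (r - 3)*(r + 1)*(r + 3)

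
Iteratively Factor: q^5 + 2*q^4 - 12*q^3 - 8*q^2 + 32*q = (q - 2)*(q^4 + 4*q^3 - 4*q^2 - 16*q) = q*(q - 2)*(q^3 + 4*q^2 - 4*q - 16) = q*(q - 2)^2*(q^2 + 6*q + 8) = q*(q - 2)^2*(q + 2)*(q + 4)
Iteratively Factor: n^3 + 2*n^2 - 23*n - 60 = (n - 5)*(n^2 + 7*n + 12) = (n - 5)*(n + 3)*(n + 4)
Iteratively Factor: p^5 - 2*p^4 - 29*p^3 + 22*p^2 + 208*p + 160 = (p + 1)*(p^4 - 3*p^3 - 26*p^2 + 48*p + 160) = (p + 1)*(p + 2)*(p^3 - 5*p^2 - 16*p + 80) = (p - 5)*(p + 1)*(p + 2)*(p^2 - 16) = (p - 5)*(p + 1)*(p + 2)*(p + 4)*(p - 4)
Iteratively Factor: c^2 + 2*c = (c)*(c + 2)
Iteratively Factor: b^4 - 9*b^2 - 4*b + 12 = (b + 2)*(b^3 - 2*b^2 - 5*b + 6) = (b + 2)^2*(b^2 - 4*b + 3) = (b - 3)*(b + 2)^2*(b - 1)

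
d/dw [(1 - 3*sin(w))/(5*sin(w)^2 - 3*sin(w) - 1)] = (15*sin(w)^2 - 10*sin(w) + 6)*cos(w)/(5*sin(w)^2 - 3*sin(w) - 1)^2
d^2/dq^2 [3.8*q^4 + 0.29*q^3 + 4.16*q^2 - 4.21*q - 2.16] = 45.6*q^2 + 1.74*q + 8.32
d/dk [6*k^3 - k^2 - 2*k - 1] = 18*k^2 - 2*k - 2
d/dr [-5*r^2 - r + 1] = -10*r - 1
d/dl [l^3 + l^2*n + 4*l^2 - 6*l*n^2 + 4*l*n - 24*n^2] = 3*l^2 + 2*l*n + 8*l - 6*n^2 + 4*n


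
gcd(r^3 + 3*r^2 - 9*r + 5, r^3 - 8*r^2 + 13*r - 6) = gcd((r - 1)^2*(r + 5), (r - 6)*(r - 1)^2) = r^2 - 2*r + 1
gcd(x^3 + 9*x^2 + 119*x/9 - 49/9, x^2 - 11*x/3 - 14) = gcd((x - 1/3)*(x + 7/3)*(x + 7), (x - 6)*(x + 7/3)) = x + 7/3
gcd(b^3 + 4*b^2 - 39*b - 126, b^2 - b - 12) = b + 3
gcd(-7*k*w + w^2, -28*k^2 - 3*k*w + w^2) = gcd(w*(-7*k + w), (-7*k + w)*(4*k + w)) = -7*k + w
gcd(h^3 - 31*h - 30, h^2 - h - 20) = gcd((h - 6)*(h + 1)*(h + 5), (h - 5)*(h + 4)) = 1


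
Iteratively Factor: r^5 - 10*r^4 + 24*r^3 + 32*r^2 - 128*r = (r - 4)*(r^4 - 6*r^3 + 32*r) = (r - 4)^2*(r^3 - 2*r^2 - 8*r) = (r - 4)^2*(r + 2)*(r^2 - 4*r) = r*(r - 4)^2*(r + 2)*(r - 4)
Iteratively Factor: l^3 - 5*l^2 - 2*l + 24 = (l - 3)*(l^2 - 2*l - 8) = (l - 4)*(l - 3)*(l + 2)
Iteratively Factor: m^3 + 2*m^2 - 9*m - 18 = (m + 3)*(m^2 - m - 6) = (m - 3)*(m + 3)*(m + 2)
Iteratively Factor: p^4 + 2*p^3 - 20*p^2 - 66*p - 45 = (p - 5)*(p^3 + 7*p^2 + 15*p + 9) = (p - 5)*(p + 3)*(p^2 + 4*p + 3) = (p - 5)*(p + 1)*(p + 3)*(p + 3)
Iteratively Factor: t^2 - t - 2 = (t - 2)*(t + 1)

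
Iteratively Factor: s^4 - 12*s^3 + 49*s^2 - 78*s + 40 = (s - 2)*(s^3 - 10*s^2 + 29*s - 20) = (s - 5)*(s - 2)*(s^2 - 5*s + 4) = (s - 5)*(s - 4)*(s - 2)*(s - 1)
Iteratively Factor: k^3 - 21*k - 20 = (k - 5)*(k^2 + 5*k + 4) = (k - 5)*(k + 4)*(k + 1)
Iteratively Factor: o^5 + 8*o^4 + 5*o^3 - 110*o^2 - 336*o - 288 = (o + 4)*(o^4 + 4*o^3 - 11*o^2 - 66*o - 72) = (o + 3)*(o + 4)*(o^3 + o^2 - 14*o - 24) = (o - 4)*(o + 3)*(o + 4)*(o^2 + 5*o + 6) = (o - 4)*(o + 2)*(o + 3)*(o + 4)*(o + 3)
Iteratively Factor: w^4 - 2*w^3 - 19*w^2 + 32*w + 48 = (w - 4)*(w^3 + 2*w^2 - 11*w - 12) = (w - 4)*(w + 1)*(w^2 + w - 12) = (w - 4)*(w + 1)*(w + 4)*(w - 3)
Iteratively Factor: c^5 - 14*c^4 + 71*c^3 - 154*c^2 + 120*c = (c - 4)*(c^4 - 10*c^3 + 31*c^2 - 30*c) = (c - 4)*(c - 2)*(c^3 - 8*c^2 + 15*c) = c*(c - 4)*(c - 2)*(c^2 - 8*c + 15) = c*(c - 4)*(c - 3)*(c - 2)*(c - 5)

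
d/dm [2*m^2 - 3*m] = 4*m - 3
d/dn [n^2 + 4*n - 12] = 2*n + 4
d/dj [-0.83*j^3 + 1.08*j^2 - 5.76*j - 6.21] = -2.49*j^2 + 2.16*j - 5.76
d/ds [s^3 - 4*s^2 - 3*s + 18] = 3*s^2 - 8*s - 3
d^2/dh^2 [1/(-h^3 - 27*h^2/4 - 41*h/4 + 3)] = 8*(3*(4*h + 9)*(4*h^3 + 27*h^2 + 41*h - 12) - (12*h^2 + 54*h + 41)^2)/(4*h^3 + 27*h^2 + 41*h - 12)^3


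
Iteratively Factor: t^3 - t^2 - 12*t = (t - 4)*(t^2 + 3*t) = (t - 4)*(t + 3)*(t)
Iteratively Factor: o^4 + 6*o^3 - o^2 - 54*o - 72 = (o - 3)*(o^3 + 9*o^2 + 26*o + 24) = (o - 3)*(o + 3)*(o^2 + 6*o + 8) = (o - 3)*(o + 2)*(o + 3)*(o + 4)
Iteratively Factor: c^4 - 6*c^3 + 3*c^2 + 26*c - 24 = (c - 3)*(c^3 - 3*c^2 - 6*c + 8) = (c - 4)*(c - 3)*(c^2 + c - 2) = (c - 4)*(c - 3)*(c + 2)*(c - 1)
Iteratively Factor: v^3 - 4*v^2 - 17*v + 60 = (v - 3)*(v^2 - v - 20) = (v - 3)*(v + 4)*(v - 5)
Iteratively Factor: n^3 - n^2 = (n)*(n^2 - n) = n^2*(n - 1)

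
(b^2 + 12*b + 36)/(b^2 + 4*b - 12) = (b + 6)/(b - 2)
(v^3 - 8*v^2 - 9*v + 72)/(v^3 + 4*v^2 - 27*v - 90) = (v^2 - 11*v + 24)/(v^2 + v - 30)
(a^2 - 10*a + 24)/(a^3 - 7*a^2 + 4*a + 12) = (a - 4)/(a^2 - a - 2)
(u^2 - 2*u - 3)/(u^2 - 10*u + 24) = (u^2 - 2*u - 3)/(u^2 - 10*u + 24)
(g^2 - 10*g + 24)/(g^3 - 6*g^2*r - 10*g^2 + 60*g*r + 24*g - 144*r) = 1/(g - 6*r)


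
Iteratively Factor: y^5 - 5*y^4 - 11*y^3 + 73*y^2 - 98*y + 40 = (y - 2)*(y^4 - 3*y^3 - 17*y^2 + 39*y - 20) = (y - 5)*(y - 2)*(y^3 + 2*y^2 - 7*y + 4) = (y - 5)*(y - 2)*(y + 4)*(y^2 - 2*y + 1) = (y - 5)*(y - 2)*(y - 1)*(y + 4)*(y - 1)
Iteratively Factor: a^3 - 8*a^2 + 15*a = (a - 5)*(a^2 - 3*a) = (a - 5)*(a - 3)*(a)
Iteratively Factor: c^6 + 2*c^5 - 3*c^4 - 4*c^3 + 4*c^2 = (c)*(c^5 + 2*c^4 - 3*c^3 - 4*c^2 + 4*c) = c*(c + 2)*(c^4 - 3*c^2 + 2*c) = c*(c - 1)*(c + 2)*(c^3 + c^2 - 2*c) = c^2*(c - 1)*(c + 2)*(c^2 + c - 2) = c^2*(c - 1)^2*(c + 2)*(c + 2)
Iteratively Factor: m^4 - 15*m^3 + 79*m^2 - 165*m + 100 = (m - 4)*(m^3 - 11*m^2 + 35*m - 25) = (m - 4)*(m - 1)*(m^2 - 10*m + 25) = (m - 5)*(m - 4)*(m - 1)*(m - 5)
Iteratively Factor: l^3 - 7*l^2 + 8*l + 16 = (l + 1)*(l^2 - 8*l + 16) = (l - 4)*(l + 1)*(l - 4)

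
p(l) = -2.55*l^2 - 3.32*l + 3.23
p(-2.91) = -8.70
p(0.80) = -1.06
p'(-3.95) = 16.82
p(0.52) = 0.81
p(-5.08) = -45.71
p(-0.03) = 3.33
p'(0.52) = -5.97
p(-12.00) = -324.13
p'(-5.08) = 22.59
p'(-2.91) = 11.52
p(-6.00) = -68.65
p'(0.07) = -3.68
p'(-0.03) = -3.17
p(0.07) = 2.99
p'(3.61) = -21.73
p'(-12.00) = 57.88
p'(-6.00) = 27.28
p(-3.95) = -23.44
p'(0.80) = -7.40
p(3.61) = -41.99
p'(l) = -5.1*l - 3.32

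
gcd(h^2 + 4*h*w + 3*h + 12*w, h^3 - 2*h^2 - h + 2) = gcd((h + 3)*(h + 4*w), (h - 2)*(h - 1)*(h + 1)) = 1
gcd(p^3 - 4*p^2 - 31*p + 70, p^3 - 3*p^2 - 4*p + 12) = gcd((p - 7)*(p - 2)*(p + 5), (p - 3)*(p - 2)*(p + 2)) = p - 2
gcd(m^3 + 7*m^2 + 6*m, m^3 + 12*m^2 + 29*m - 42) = m + 6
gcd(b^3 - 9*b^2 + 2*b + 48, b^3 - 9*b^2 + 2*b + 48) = b^3 - 9*b^2 + 2*b + 48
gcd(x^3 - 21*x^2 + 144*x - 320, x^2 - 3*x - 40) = x - 8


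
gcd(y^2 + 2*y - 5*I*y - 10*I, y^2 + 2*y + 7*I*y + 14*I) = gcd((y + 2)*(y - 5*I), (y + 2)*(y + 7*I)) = y + 2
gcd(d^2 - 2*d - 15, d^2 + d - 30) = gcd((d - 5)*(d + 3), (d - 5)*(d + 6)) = d - 5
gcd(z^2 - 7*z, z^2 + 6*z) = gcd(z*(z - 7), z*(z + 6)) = z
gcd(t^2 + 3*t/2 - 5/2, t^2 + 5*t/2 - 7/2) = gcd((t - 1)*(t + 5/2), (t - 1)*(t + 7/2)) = t - 1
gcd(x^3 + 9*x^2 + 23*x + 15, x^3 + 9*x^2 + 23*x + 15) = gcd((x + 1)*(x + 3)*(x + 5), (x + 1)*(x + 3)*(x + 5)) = x^3 + 9*x^2 + 23*x + 15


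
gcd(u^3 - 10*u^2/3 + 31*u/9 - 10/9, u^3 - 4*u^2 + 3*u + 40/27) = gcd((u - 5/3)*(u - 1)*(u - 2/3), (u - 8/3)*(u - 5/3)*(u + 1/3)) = u - 5/3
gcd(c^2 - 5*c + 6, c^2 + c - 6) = c - 2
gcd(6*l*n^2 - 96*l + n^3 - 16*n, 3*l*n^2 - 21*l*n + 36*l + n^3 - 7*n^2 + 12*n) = n - 4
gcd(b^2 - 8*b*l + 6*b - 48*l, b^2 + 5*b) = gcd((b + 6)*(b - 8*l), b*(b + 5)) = 1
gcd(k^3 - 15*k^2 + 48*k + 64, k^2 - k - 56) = k - 8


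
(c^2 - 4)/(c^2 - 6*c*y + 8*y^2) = (c^2 - 4)/(c^2 - 6*c*y + 8*y^2)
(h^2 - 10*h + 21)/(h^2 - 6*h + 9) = (h - 7)/(h - 3)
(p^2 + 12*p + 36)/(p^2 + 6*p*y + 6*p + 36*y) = (p + 6)/(p + 6*y)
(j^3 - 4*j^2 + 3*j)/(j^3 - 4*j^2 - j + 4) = j*(j - 3)/(j^2 - 3*j - 4)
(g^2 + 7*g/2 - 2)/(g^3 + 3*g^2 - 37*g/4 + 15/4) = 2*(g + 4)/(2*g^2 + 7*g - 15)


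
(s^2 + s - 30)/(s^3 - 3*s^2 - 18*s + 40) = (s + 6)/(s^2 + 2*s - 8)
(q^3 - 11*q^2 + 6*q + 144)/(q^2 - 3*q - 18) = q - 8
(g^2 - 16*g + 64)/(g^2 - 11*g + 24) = (g - 8)/(g - 3)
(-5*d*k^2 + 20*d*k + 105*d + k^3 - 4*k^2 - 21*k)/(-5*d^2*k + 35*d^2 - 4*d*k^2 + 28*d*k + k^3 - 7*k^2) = (k + 3)/(d + k)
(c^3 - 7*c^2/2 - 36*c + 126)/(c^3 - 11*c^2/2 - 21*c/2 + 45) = (2*c^2 + 5*c - 42)/(2*c^2 + c - 15)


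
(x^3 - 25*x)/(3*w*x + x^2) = (x^2 - 25)/(3*w + x)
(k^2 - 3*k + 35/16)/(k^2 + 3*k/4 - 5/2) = (k - 7/4)/(k + 2)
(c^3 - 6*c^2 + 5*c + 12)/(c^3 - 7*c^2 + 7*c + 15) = (c - 4)/(c - 5)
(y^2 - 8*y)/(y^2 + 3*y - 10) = y*(y - 8)/(y^2 + 3*y - 10)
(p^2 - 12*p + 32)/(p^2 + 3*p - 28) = (p - 8)/(p + 7)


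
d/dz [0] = 0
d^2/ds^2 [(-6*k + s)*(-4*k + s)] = 2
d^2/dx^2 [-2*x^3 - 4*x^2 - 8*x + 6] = -12*x - 8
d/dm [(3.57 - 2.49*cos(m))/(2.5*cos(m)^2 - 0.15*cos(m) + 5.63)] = (-6.225*cos(m)^2 + 17.85*cos(m) + 13.4832)*sin(m)/(6.25*cos(m)^4 - 0.75*cos(m)^3 + 28.1725*cos(m)^2 - 1.689*cos(m) + 31.6969)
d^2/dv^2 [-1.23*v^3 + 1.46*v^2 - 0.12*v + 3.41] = 2.92 - 7.38*v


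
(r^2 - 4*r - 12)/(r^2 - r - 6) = (r - 6)/(r - 3)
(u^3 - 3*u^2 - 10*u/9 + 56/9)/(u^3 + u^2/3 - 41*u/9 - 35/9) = (3*u^2 - 2*u - 8)/(3*u^2 + 8*u + 5)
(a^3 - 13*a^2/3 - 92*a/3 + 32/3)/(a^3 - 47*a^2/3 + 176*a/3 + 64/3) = (3*a^2 + 11*a - 4)/(3*a^2 - 23*a - 8)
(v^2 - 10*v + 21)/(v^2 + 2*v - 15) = (v - 7)/(v + 5)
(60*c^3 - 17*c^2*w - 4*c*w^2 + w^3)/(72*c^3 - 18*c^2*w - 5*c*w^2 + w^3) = (-5*c + w)/(-6*c + w)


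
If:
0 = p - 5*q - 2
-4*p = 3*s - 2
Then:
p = 1/2 - 3*s/4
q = -3*s/20 - 3/10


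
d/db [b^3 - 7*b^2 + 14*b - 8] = 3*b^2 - 14*b + 14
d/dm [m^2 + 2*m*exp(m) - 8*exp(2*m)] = 2*m*exp(m) + 2*m - 16*exp(2*m) + 2*exp(m)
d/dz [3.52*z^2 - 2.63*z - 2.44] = 7.04*z - 2.63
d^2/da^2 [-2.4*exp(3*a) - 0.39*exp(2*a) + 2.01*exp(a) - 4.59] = (-21.6*exp(2*a) - 1.56*exp(a) + 2.01)*exp(a)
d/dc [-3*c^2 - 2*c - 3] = -6*c - 2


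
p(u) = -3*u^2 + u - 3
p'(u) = 1 - 6*u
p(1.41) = -7.55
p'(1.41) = -7.46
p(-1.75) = -13.94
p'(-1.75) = 11.50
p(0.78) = -4.05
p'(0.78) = -3.68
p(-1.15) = -8.12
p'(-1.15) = 7.90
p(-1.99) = -16.87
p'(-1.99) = 12.94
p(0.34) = -3.01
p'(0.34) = -1.04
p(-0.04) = -3.04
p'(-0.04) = 1.24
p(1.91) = -12.03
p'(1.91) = -10.46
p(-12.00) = -447.00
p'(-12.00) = 73.00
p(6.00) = -105.00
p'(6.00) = -35.00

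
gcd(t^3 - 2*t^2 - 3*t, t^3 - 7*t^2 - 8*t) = t^2 + t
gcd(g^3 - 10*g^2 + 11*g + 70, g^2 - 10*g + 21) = g - 7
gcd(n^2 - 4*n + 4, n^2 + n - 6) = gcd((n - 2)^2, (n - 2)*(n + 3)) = n - 2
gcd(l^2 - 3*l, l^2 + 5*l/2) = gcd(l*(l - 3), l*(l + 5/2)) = l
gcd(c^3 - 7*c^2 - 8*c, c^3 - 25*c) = c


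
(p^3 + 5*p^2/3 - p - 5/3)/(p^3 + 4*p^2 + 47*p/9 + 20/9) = 3*(p - 1)/(3*p + 4)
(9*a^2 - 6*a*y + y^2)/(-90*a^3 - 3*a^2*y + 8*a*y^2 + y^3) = (-3*a + y)/(30*a^2 + 11*a*y + y^2)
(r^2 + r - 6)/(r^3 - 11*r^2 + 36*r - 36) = (r + 3)/(r^2 - 9*r + 18)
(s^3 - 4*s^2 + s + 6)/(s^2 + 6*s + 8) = (s^3 - 4*s^2 + s + 6)/(s^2 + 6*s + 8)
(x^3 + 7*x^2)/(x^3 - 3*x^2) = (x + 7)/(x - 3)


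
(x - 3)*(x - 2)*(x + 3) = x^3 - 2*x^2 - 9*x + 18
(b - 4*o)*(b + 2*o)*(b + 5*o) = b^3 + 3*b^2*o - 18*b*o^2 - 40*o^3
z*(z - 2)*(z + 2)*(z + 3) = z^4 + 3*z^3 - 4*z^2 - 12*z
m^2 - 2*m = m*(m - 2)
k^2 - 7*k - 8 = (k - 8)*(k + 1)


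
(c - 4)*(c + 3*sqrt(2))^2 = c^3 - 4*c^2 + 6*sqrt(2)*c^2 - 24*sqrt(2)*c + 18*c - 72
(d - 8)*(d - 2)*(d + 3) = d^3 - 7*d^2 - 14*d + 48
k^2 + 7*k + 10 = (k + 2)*(k + 5)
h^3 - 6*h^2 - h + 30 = (h - 5)*(h - 3)*(h + 2)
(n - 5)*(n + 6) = n^2 + n - 30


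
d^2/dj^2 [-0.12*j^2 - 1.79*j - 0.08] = -0.240000000000000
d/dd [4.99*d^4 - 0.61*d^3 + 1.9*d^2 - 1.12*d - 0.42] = 19.96*d^3 - 1.83*d^2 + 3.8*d - 1.12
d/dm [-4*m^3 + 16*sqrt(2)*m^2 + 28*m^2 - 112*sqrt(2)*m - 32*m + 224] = -12*m^2 + 32*sqrt(2)*m + 56*m - 112*sqrt(2) - 32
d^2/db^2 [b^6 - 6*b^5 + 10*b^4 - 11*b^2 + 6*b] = 30*b^4 - 120*b^3 + 120*b^2 - 22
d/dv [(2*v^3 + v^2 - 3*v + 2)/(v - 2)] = (4*v^3 - 11*v^2 - 4*v + 4)/(v^2 - 4*v + 4)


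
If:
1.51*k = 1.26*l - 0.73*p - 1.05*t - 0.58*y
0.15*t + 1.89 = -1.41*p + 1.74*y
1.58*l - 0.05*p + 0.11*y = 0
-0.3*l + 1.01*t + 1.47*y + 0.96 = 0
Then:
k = 1.23487738637858 - 0.05997778404571*y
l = -0.0256428015812972*y - 0.0391794623163234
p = 1.38968747003101*y - 1.23807100919582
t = -1.46306221829147*y - 0.962132513559304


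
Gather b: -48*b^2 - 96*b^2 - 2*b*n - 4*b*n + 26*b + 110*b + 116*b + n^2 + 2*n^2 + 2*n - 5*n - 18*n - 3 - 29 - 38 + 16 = -144*b^2 + b*(252 - 6*n) + 3*n^2 - 21*n - 54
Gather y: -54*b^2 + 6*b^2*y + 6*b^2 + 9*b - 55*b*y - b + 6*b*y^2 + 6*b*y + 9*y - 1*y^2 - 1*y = -48*b^2 + 8*b + y^2*(6*b - 1) + y*(6*b^2 - 49*b + 8)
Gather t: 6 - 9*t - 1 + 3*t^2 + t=3*t^2 - 8*t + 5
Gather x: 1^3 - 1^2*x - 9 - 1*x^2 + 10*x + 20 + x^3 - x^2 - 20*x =x^3 - 2*x^2 - 11*x + 12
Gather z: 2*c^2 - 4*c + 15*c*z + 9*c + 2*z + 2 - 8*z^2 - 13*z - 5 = 2*c^2 + 5*c - 8*z^2 + z*(15*c - 11) - 3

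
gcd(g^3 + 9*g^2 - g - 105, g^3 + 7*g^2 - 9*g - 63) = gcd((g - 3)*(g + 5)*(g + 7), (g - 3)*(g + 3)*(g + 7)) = g^2 + 4*g - 21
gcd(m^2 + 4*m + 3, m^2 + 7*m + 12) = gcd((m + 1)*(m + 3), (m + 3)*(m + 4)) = m + 3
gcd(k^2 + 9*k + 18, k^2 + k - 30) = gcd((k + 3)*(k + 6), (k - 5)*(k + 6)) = k + 6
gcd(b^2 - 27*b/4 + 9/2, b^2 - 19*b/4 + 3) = b - 3/4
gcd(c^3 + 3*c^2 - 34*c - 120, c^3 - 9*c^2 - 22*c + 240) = c^2 - c - 30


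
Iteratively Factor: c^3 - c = (c)*(c^2 - 1) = c*(c - 1)*(c + 1)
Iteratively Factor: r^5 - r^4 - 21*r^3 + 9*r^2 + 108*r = (r + 3)*(r^4 - 4*r^3 - 9*r^2 + 36*r) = (r - 3)*(r + 3)*(r^3 - r^2 - 12*r) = (r - 3)*(r + 3)^2*(r^2 - 4*r) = r*(r - 3)*(r + 3)^2*(r - 4)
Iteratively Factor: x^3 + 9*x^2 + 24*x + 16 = (x + 1)*(x^2 + 8*x + 16) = (x + 1)*(x + 4)*(x + 4)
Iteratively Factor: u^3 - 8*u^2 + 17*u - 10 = (u - 1)*(u^2 - 7*u + 10) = (u - 5)*(u - 1)*(u - 2)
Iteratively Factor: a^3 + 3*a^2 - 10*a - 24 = (a + 2)*(a^2 + a - 12) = (a - 3)*(a + 2)*(a + 4)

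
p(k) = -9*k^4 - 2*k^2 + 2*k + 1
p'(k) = -36*k^3 - 4*k + 2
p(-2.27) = -252.82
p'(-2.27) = 432.17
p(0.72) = -1.02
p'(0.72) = -14.32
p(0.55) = 0.67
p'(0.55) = -6.19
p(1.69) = -74.75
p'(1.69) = -178.53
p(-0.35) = -0.08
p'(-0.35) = 4.94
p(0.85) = -3.44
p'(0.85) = -23.51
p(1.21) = -18.80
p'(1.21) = -66.62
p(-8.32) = -43279.75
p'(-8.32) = 20768.77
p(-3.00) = -752.00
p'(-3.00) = 986.00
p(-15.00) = -456104.00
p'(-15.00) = 121562.00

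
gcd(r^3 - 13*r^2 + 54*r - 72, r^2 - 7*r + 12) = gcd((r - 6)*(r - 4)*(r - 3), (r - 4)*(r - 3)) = r^2 - 7*r + 12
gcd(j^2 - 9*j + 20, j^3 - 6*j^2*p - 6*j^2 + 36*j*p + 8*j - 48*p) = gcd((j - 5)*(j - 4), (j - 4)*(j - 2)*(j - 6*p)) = j - 4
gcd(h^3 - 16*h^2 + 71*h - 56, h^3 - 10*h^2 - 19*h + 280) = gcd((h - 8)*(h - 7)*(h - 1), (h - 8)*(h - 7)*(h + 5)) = h^2 - 15*h + 56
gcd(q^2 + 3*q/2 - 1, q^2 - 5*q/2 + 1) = q - 1/2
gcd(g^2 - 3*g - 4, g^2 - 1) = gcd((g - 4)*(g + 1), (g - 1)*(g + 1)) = g + 1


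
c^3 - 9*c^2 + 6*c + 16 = (c - 8)*(c - 2)*(c + 1)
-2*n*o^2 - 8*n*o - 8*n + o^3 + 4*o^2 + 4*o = (-2*n + o)*(o + 2)^2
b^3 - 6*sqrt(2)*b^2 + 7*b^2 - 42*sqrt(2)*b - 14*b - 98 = (b + 7)*(b - 7*sqrt(2))*(b + sqrt(2))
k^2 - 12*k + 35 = (k - 7)*(k - 5)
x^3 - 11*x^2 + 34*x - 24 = (x - 6)*(x - 4)*(x - 1)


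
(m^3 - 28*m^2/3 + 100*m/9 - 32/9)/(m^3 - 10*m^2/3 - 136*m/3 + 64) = (9*m^2 - 12*m + 4)/(3*(3*m^2 + 14*m - 24))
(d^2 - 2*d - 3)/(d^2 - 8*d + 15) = (d + 1)/(d - 5)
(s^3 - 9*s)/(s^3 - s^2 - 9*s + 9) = s/(s - 1)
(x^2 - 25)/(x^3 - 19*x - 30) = (x + 5)/(x^2 + 5*x + 6)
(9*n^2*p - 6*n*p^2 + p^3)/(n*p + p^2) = (9*n^2 - 6*n*p + p^2)/(n + p)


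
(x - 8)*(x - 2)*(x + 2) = x^3 - 8*x^2 - 4*x + 32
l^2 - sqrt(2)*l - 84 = (l - 7*sqrt(2))*(l + 6*sqrt(2))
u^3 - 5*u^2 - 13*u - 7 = (u - 7)*(u + 1)^2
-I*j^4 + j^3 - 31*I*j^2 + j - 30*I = (j - 5*I)*(j - I)*(j + 6*I)*(-I*j + 1)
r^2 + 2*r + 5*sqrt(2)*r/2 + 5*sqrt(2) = (r + 2)*(r + 5*sqrt(2)/2)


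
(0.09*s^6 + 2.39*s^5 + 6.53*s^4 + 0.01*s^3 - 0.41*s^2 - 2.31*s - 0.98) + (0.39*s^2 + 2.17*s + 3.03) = 0.09*s^6 + 2.39*s^5 + 6.53*s^4 + 0.01*s^3 - 0.02*s^2 - 0.14*s + 2.05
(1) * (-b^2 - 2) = -b^2 - 2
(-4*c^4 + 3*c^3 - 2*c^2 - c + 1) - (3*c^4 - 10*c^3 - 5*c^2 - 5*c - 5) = -7*c^4 + 13*c^3 + 3*c^2 + 4*c + 6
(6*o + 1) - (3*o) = 3*o + 1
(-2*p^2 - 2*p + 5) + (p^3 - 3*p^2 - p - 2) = p^3 - 5*p^2 - 3*p + 3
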